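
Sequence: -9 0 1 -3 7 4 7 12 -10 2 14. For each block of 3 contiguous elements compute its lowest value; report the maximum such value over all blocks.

4

[-9, 0, 1] → min -9
[0, 1, -3] → min -3
[1, -3, 7] → min -3
[-3, 7, 4] → min -3
[7, 4, 7] → min 4
[4, 7, 12] → min 4
[7, 12, -10] → min -10
[12, -10, 2] → min -10
[-10, 2, 14] → min -10
Maximum of these is 4.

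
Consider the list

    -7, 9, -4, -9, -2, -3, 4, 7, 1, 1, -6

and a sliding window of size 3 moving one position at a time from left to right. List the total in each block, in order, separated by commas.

(-7, 9, -4) → sum -2
(9, -4, -9) → sum -4
(-4, -9, -2) → sum -15
(-9, -2, -3) → sum -14
(-2, -3, 4) → sum -1
(-3, 4, 7) → sum 8
(4, 7, 1) → sum 12
(7, 1, 1) → sum 9
(1, 1, -6) → sum -4

-2, -4, -15, -14, -1, 8, 12, 9, -4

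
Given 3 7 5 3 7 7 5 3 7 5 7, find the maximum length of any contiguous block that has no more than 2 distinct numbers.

Extend right; when distinct count exceeds 2, shrink from the left:
add 3: window [3] (1 distinct), len 1
add 7: window [3, 7] (2 distinct), len 2
add 5: window [7, 5] (2 distinct), len 2
add 3: window [5, 3] (2 distinct), len 2
add 7: window [3, 7] (2 distinct), len 2
add 7: window [3, 7, 7] (2 distinct), len 3
add 5: window [7, 7, 5] (2 distinct), len 3
add 3: window [5, 3] (2 distinct), len 2
add 7: window [3, 7] (2 distinct), len 2
add 5: window [7, 5] (2 distinct), len 2
add 7: window [7, 5, 7] (2 distinct), len 3
Longest length with ≤2 distinct: 3.

3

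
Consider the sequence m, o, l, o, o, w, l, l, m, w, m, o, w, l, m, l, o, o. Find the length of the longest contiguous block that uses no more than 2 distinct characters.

4

Extend right; when distinct count exceeds 2, shrink from the left:
[m] 1 distinct, len 1
[m, o] 2 distinct, len 2
[o, l] 2 distinct, len 2
[o, l, o] 2 distinct, len 3
[o, l, o, o] 2 distinct, len 4
[o, o, w] 2 distinct, len 3
[w, l] 2 distinct, len 2
[w, l, l] 2 distinct, len 3
[l, l, m] 2 distinct, len 3
[m, w] 2 distinct, len 2
[m, w, m] 2 distinct, len 3
[m, o] 2 distinct, len 2
[o, w] 2 distinct, len 2
[w, l] 2 distinct, len 2
[l, m] 2 distinct, len 2
[l, m, l] 2 distinct, len 3
[l, o] 2 distinct, len 2
[l, o, o] 2 distinct, len 3
Longest length with ≤2 distinct: 4.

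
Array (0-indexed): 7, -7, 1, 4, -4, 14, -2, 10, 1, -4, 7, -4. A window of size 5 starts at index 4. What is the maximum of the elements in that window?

Elements at indices 4..8: -4, 14, -2, 10, 1
max(-4, 14, -2, 10, 1) = 14

14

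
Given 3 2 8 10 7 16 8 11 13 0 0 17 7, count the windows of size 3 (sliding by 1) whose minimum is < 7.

6

(3, 2, 8) → min 2  < 7 ✓
(2, 8, 10) → min 2  < 7 ✓
(8, 10, 7) → min 7
(10, 7, 16) → min 7
(7, 16, 8) → min 7
(16, 8, 11) → min 8
(8, 11, 13) → min 8
(11, 13, 0) → min 0  < 7 ✓
(13, 0, 0) → min 0  < 7 ✓
(0, 0, 17) → min 0  < 7 ✓
(0, 17, 7) → min 0  < 7 ✓
6 windows satisfy the condition.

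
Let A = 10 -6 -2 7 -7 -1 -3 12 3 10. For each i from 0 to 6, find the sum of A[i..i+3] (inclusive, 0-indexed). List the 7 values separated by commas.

Sliding a size-4 window across the 10 values:
(10, -6, -2, 7) → sum 9
(-6, -2, 7, -7) → sum -8
(-2, 7, -7, -1) → sum -3
(7, -7, -1, -3) → sum -4
(-7, -1, -3, 12) → sum 1
(-1, -3, 12, 3) → sum 11
(-3, 12, 3, 10) → sum 22

9, -8, -3, -4, 1, 11, 22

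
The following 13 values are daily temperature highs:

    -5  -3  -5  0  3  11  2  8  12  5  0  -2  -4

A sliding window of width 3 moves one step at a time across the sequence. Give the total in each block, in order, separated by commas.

-13, -8, -2, 14, 16, 21, 22, 25, 17, 3, -6

[-5, -3, -5] → sum -13
[-3, -5, 0] → sum -8
[-5, 0, 3] → sum -2
[0, 3, 11] → sum 14
[3, 11, 2] → sum 16
[11, 2, 8] → sum 21
[2, 8, 12] → sum 22
[8, 12, 5] → sum 25
[12, 5, 0] → sum 17
[5, 0, -2] → sum 3
[0, -2, -4] → sum -6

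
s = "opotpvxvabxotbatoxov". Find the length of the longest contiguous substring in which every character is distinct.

[o] len 1
[o, p] len 2
[p, o] len 2
[p, o, t] len 3
[o, t, p] len 3
[o, t, p, v] len 4
[o, t, p, v, x] len 5
[x, v] len 2
[x, v, a] len 3
[x, v, a, b] len 4
[v, a, b, x] len 4
[v, a, b, x, o] len 5
[v, a, b, x, o, t] len 6
[x, o, t, b] len 4
[x, o, t, b, a] len 5
[b, a, t] len 3
[b, a, t, o] len 4
[b, a, t, o, x] len 5
[x, o] len 2
[x, o, v] len 3
Longest all-distinct length: 6.

6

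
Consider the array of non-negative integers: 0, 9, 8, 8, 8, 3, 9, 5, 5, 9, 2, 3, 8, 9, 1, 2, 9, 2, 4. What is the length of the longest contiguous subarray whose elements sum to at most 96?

17

[0] sum 0 len 1
[0, 9] sum 9 len 2
[0, 9, 8] sum 17 len 3
[0, 9, 8, 8] sum 25 len 4
[0, 9, 8, 8, 8] sum 33 len 5
[0, 9, 8, 8, 8, 3] sum 36 len 6
[0, 9, 8, 8, 8, 3, 9] sum 45 len 7
[0, 9, 8, 8, 8, 3, 9, 5] sum 50 len 8
[0, 9, 8, 8, 8, 3, 9, 5, 5] sum 55 len 9
[0, 9, 8, 8, 8, 3, 9, 5, 5, 9] sum 64 len 10
[0, 9, 8, 8, 8, 3, 9, 5, 5, 9, 2] sum 66 len 11
[0, 9, 8, 8, 8, 3, 9, 5, 5, 9, 2, 3] sum 69 len 12
[0, 9, 8, 8, 8, 3, 9, 5, 5, 9, 2, 3, 8] sum 77 len 13
[0, 9, 8, 8, 8, 3, 9, 5, 5, 9, 2, 3, 8, 9] sum 86 len 14
[0, 9, 8, 8, 8, 3, 9, 5, 5, 9, 2, 3, 8, 9, 1] sum 87 len 15
[0, 9, 8, 8, 8, 3, 9, 5, 5, 9, 2, 3, 8, 9, 1, 2] sum 89 len 16
[8, 8, 8, 3, 9, 5, 5, 9, 2, 3, 8, 9, 1, 2, 9] sum 89 len 15
[8, 8, 8, 3, 9, 5, 5, 9, 2, 3, 8, 9, 1, 2, 9, 2] sum 91 len 16
[8, 8, 8, 3, 9, 5, 5, 9, 2, 3, 8, 9, 1, 2, 9, 2, 4] sum 95 len 17
Longest length seen: 17.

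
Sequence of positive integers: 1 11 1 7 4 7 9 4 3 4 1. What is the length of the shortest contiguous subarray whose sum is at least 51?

10

add 1: running sum 1 < 51
add 11: running sum 12 < 51
add 1: running sum 13 < 51
add 7: running sum 20 < 51
add 4: running sum 24 < 51
add 7: running sum 31 < 51
add 9: running sum 40 < 51
add 4: running sum 44 < 51
add 3: running sum 47 < 51
add 4: shortest ending here [1, 11, 1, 7, 4, 7, 9, 4, 3, 4] sum 51, len 10
add 1: shortest ending here [11, 1, 7, 4, 7, 9, 4, 3, 4, 1] sum 51, len 10
Shortest qualifying length: 10.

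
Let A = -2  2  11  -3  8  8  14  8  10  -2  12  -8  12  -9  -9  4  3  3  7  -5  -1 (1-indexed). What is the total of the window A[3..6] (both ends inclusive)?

Elements at indices 3..6: 11, -3, 8, 8
sum(11, -3, 8, 8) = 24

24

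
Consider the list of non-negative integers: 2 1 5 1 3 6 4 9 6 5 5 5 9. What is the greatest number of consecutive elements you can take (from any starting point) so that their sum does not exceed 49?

11

[2] sum 2 len 1
[2, 1] sum 3 len 2
[2, 1, 5] sum 8 len 3
[2, 1, 5, 1] sum 9 len 4
[2, 1, 5, 1, 3] sum 12 len 5
[2, 1, 5, 1, 3, 6] sum 18 len 6
[2, 1, 5, 1, 3, 6, 4] sum 22 len 7
[2, 1, 5, 1, 3, 6, 4, 9] sum 31 len 8
[2, 1, 5, 1, 3, 6, 4, 9, 6] sum 37 len 9
[2, 1, 5, 1, 3, 6, 4, 9, 6, 5] sum 42 len 10
[2, 1, 5, 1, 3, 6, 4, 9, 6, 5, 5] sum 47 len 11
[5, 1, 3, 6, 4, 9, 6, 5, 5, 5] sum 49 len 10
[6, 4, 9, 6, 5, 5, 5, 9] sum 49 len 8
Longest length seen: 11.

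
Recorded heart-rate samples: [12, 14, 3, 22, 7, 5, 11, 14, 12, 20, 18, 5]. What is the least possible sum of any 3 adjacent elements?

23

(12, 14, 3) → sum 29
(14, 3, 22) → sum 39
(3, 22, 7) → sum 32
(22, 7, 5) → sum 34
(7, 5, 11) → sum 23
(5, 11, 14) → sum 30
(11, 14, 12) → sum 37
(14, 12, 20) → sum 46
(12, 20, 18) → sum 50
(20, 18, 5) → sum 43
Least of these is 23.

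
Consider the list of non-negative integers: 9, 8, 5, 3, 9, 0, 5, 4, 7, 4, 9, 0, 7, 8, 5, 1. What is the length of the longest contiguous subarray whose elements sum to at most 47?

→ 9: sum 9, len 1
→ 8: sum 17, len 2
→ 5: sum 22, len 3
→ 3: sum 25, len 4
→ 9: sum 34, len 5
→ 0: sum 34, len 6
→ 5: sum 39, len 7
→ 4: sum 43, len 8
→ 7 (dropped 9): sum 41, len 8
→ 4: sum 45, len 9
→ 9 (dropped 8): sum 46, len 9
→ 0: sum 46, len 10
→ 7 (dropped 5, 3): sum 45, len 9
→ 8 (dropped 9): sum 44, len 9
→ 5 (dropped 0, 5): sum 44, len 8
→ 1: sum 45, len 9
Longest length seen: 10.

10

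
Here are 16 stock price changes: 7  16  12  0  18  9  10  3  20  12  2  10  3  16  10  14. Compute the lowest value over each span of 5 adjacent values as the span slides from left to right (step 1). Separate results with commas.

0, 0, 0, 0, 3, 3, 2, 2, 2, 2, 2, 3

7 16 12 0 18 → min 0
16 12 0 18 9 → min 0
12 0 18 9 10 → min 0
0 18 9 10 3 → min 0
18 9 10 3 20 → min 3
9 10 3 20 12 → min 3
10 3 20 12 2 → min 2
3 20 12 2 10 → min 2
20 12 2 10 3 → min 2
12 2 10 3 16 → min 2
2 10 3 16 10 → min 2
10 3 16 10 14 → min 3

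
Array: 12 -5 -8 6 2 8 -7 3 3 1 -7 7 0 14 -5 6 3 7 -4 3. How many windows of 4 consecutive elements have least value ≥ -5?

6

[12, -5, -8, 6] → min -8
[-5, -8, 6, 2] → min -8
[-8, 6, 2, 8] → min -8
[6, 2, 8, -7] → min -7
[2, 8, -7, 3] → min -7
[8, -7, 3, 3] → min -7
[-7, 3, 3, 1] → min -7
[3, 3, 1, -7] → min -7
[3, 1, -7, 7] → min -7
[1, -7, 7, 0] → min -7
[-7, 7, 0, 14] → min -7
[7, 0, 14, -5] → min -5  ≥ -5 ✓
[0, 14, -5, 6] → min -5  ≥ -5 ✓
[14, -5, 6, 3] → min -5  ≥ -5 ✓
[-5, 6, 3, 7] → min -5  ≥ -5 ✓
[6, 3, 7, -4] → min -4  ≥ -5 ✓
[3, 7, -4, 3] → min -4  ≥ -5 ✓
6 windows satisfy the condition.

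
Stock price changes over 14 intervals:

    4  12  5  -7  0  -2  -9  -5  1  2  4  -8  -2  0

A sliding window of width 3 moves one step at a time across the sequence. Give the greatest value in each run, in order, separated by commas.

12, 12, 5, 0, 0, -2, 1, 2, 4, 4, 4, 0

[4, 12, 5] → max 12
[12, 5, -7] → max 12
[5, -7, 0] → max 5
[-7, 0, -2] → max 0
[0, -2, -9] → max 0
[-2, -9, -5] → max -2
[-9, -5, 1] → max 1
[-5, 1, 2] → max 2
[1, 2, 4] → max 4
[2, 4, -8] → max 4
[4, -8, -2] → max 4
[-8, -2, 0] → max 0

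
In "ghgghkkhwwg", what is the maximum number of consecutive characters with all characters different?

3

[g] len 1
[g, h] len 2
[h, g] len 2
[g] len 1
[g, h] len 2
[g, h, k] len 3
[k] len 1
[k, h] len 2
[k, h, w] len 3
[w] len 1
[w, g] len 2
Longest all-distinct length: 3.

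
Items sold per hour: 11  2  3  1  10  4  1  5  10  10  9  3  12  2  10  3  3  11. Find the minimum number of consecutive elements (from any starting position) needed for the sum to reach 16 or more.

add 11: running sum 11 < 16
add 2: running sum 13 < 16
end 2: [11, 2, 3] sum 16, len 3
end 3: [11, 2, 3, 1] sum 17, len 4
end 4: [2, 3, 1, 10] sum 16, len 4
end 5: [3, 1, 10, 4] sum 18, len 4
end 6: [1, 10, 4, 1] sum 16, len 4
end 7: [10, 4, 1, 5] sum 20, len 4
end 8: [1, 5, 10] sum 16, len 3
end 9: [10, 10] sum 20, len 2
end 10: [10, 9] sum 19, len 2
end 11: [10, 9, 3] sum 22, len 3
end 12: [9, 3, 12] sum 24, len 3
end 13: [3, 12, 2] sum 17, len 3
end 14: [12, 2, 10] sum 24, len 3
end 15: [12, 2, 10, 3] sum 27, len 4
end 16: [10, 3, 3] sum 16, len 3
end 17: [3, 3, 11] sum 17, len 3
Shortest qualifying length: 2.

2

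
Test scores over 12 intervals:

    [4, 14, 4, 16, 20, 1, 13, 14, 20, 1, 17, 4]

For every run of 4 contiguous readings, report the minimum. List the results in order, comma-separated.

4, 4, 1, 1, 1, 1, 1, 1, 1

(4, 14, 4, 16) → min 4
(14, 4, 16, 20) → min 4
(4, 16, 20, 1) → min 1
(16, 20, 1, 13) → min 1
(20, 1, 13, 14) → min 1
(1, 13, 14, 20) → min 1
(13, 14, 20, 1) → min 1
(14, 20, 1, 17) → min 1
(20, 1, 17, 4) → min 1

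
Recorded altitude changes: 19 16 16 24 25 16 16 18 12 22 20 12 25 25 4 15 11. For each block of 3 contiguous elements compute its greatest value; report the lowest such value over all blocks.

(19, 16, 16) → max 19
(16, 16, 24) → max 24
(16, 24, 25) → max 25
(24, 25, 16) → max 25
(25, 16, 16) → max 25
(16, 16, 18) → max 18
(16, 18, 12) → max 18
(18, 12, 22) → max 22
(12, 22, 20) → max 22
(22, 20, 12) → max 22
(20, 12, 25) → max 25
(12, 25, 25) → max 25
(25, 25, 4) → max 25
(25, 4, 15) → max 25
(4, 15, 11) → max 15
Lowest of these is 15.

15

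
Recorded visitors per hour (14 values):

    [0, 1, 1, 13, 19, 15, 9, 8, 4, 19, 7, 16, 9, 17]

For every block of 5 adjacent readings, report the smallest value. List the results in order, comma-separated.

0 1 1 13 19 → min 0
1 1 13 19 15 → min 1
1 13 19 15 9 → min 1
13 19 15 9 8 → min 8
19 15 9 8 4 → min 4
15 9 8 4 19 → min 4
9 8 4 19 7 → min 4
8 4 19 7 16 → min 4
4 19 7 16 9 → min 4
19 7 16 9 17 → min 7

0, 1, 1, 8, 4, 4, 4, 4, 4, 7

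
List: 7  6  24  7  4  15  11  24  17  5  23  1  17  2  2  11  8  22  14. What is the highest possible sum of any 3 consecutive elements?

52

Window sums for each of the 17 positions:
[7, 6, 24] → sum 37
[6, 24, 7] → sum 37
[24, 7, 4] → sum 35
[7, 4, 15] → sum 26
[4, 15, 11] → sum 30
[15, 11, 24] → sum 50
[11, 24, 17] → sum 52
[24, 17, 5] → sum 46
[17, 5, 23] → sum 45
[5, 23, 1] → sum 29
[23, 1, 17] → sum 41
[1, 17, 2] → sum 20
[17, 2, 2] → sum 21
[2, 2, 11] → sum 15
[2, 11, 8] → sum 21
[11, 8, 22] → sum 41
[8, 22, 14] → sum 44
Highest of these is 52.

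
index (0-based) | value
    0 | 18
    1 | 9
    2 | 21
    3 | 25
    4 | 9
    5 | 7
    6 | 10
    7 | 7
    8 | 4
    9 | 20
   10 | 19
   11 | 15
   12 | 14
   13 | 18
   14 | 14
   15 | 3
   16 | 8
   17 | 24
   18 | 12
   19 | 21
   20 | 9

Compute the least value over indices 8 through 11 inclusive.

4

Elements at indices 8..11: 4, 20, 19, 15
min(4, 20, 19, 15) = 4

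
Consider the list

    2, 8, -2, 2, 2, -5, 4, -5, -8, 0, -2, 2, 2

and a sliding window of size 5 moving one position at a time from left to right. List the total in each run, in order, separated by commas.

12, 5, 1, -2, -12, -14, -11, -13, -6

2 8 -2 2 2 → sum 12
8 -2 2 2 -5 → sum 5
-2 2 2 -5 4 → sum 1
2 2 -5 4 -5 → sum -2
2 -5 4 -5 -8 → sum -12
-5 4 -5 -8 0 → sum -14
4 -5 -8 0 -2 → sum -11
-5 -8 0 -2 2 → sum -13
-8 0 -2 2 2 → sum -6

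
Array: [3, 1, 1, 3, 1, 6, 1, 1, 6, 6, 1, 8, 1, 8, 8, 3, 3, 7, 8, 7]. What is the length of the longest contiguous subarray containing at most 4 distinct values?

17

[3] 1 distinct, len 1
[3, 1] 2 distinct, len 2
[3, 1, 1] 2 distinct, len 3
[3, 1, 1, 3] 2 distinct, len 4
[3, 1, 1, 3, 1] 2 distinct, len 5
[3, 1, 1, 3, 1, 6] 3 distinct, len 6
[3, 1, 1, 3, 1, 6, 1] 3 distinct, len 7
[3, 1, 1, 3, 1, 6, 1, 1] 3 distinct, len 8
[3, 1, 1, 3, 1, 6, 1, 1, 6] 3 distinct, len 9
[3, 1, 1, 3, 1, 6, 1, 1, 6, 6] 3 distinct, len 10
[3, 1, 1, 3, 1, 6, 1, 1, 6, 6, 1] 3 distinct, len 11
[3, 1, 1, 3, 1, 6, 1, 1, 6, 6, 1, 8] 4 distinct, len 12
[3, 1, 1, 3, 1, 6, 1, 1, 6, 6, 1, 8, 1] 4 distinct, len 13
[3, 1, 1, 3, 1, 6, 1, 1, 6, 6, 1, 8, 1, 8] 4 distinct, len 14
[3, 1, 1, 3, 1, 6, 1, 1, 6, 6, 1, 8, 1, 8, 8] 4 distinct, len 15
[3, 1, 1, 3, 1, 6, 1, 1, 6, 6, 1, 8, 1, 8, 8, 3] 4 distinct, len 16
[3, 1, 1, 3, 1, 6, 1, 1, 6, 6, 1, 8, 1, 8, 8, 3, 3] 4 distinct, len 17
[1, 8, 1, 8, 8, 3, 3, 7] 4 distinct, len 8
[1, 8, 1, 8, 8, 3, 3, 7, 8] 4 distinct, len 9
[1, 8, 1, 8, 8, 3, 3, 7, 8, 7] 4 distinct, len 10
Longest length with ≤4 distinct: 17.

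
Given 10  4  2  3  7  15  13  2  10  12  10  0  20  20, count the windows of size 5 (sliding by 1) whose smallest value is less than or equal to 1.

10 4 2 3 7 → min 2
4 2 3 7 15 → min 2
2 3 7 15 13 → min 2
3 7 15 13 2 → min 2
7 15 13 2 10 → min 2
15 13 2 10 12 → min 2
13 2 10 12 10 → min 2
2 10 12 10 0 → min 0  ≤ 1 ✓
10 12 10 0 20 → min 0  ≤ 1 ✓
12 10 0 20 20 → min 0  ≤ 1 ✓
3 windows satisfy the condition.

3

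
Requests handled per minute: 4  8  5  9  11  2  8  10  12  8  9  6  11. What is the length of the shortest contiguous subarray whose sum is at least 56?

6

add 4: running sum 4 < 56
add 8: running sum 12 < 56
add 5: running sum 17 < 56
add 9: running sum 26 < 56
add 11: running sum 37 < 56
add 2: running sum 39 < 56
add 8: running sum 47 < 56
add 10: shortest ending here [4, 8, 5, 9, 11, 2, 8, 10] sum 57, len 8
add 12: shortest ending here [5, 9, 11, 2, 8, 10, 12] sum 57, len 7
add 8: shortest ending here [9, 11, 2, 8, 10, 12, 8] sum 60, len 7
add 9: shortest ending here [11, 2, 8, 10, 12, 8, 9] sum 60, len 7
add 6: shortest ending here [11, 2, 8, 10, 12, 8, 9, 6] sum 66, len 8
add 11: shortest ending here [10, 12, 8, 9, 6, 11] sum 56, len 6
Shortest qualifying length: 6.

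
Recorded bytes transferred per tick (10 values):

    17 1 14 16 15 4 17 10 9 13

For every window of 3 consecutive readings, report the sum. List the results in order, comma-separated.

17 1 14 → sum 32
1 14 16 → sum 31
14 16 15 → sum 45
16 15 4 → sum 35
15 4 17 → sum 36
4 17 10 → sum 31
17 10 9 → sum 36
10 9 13 → sum 32

32, 31, 45, 35, 36, 31, 36, 32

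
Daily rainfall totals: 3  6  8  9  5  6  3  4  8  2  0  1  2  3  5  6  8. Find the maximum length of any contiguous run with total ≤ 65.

[3] sum 3 len 1
[3, 6] sum 9 len 2
[3, 6, 8] sum 17 len 3
[3, 6, 8, 9] sum 26 len 4
[3, 6, 8, 9, 5] sum 31 len 5
[3, 6, 8, 9, 5, 6] sum 37 len 6
[3, 6, 8, 9, 5, 6, 3] sum 40 len 7
[3, 6, 8, 9, 5, 6, 3, 4] sum 44 len 8
[3, 6, 8, 9, 5, 6, 3, 4, 8] sum 52 len 9
[3, 6, 8, 9, 5, 6, 3, 4, 8, 2] sum 54 len 10
[3, 6, 8, 9, 5, 6, 3, 4, 8, 2, 0] sum 54 len 11
[3, 6, 8, 9, 5, 6, 3, 4, 8, 2, 0, 1] sum 55 len 12
[3, 6, 8, 9, 5, 6, 3, 4, 8, 2, 0, 1, 2] sum 57 len 13
[3, 6, 8, 9, 5, 6, 3, 4, 8, 2, 0, 1, 2, 3] sum 60 len 14
[3, 6, 8, 9, 5, 6, 3, 4, 8, 2, 0, 1, 2, 3, 5] sum 65 len 15
[8, 9, 5, 6, 3, 4, 8, 2, 0, 1, 2, 3, 5, 6] sum 62 len 14
[9, 5, 6, 3, 4, 8, 2, 0, 1, 2, 3, 5, 6, 8] sum 62 len 14
Longest length seen: 15.

15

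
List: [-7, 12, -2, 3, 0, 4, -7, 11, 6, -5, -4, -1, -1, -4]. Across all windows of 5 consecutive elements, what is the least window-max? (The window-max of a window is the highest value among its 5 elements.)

-1

-7 12 -2 3 0 → max 12
12 -2 3 0 4 → max 12
-2 3 0 4 -7 → max 4
3 0 4 -7 11 → max 11
0 4 -7 11 6 → max 11
4 -7 11 6 -5 → max 11
-7 11 6 -5 -4 → max 11
11 6 -5 -4 -1 → max 11
6 -5 -4 -1 -1 → max 6
-5 -4 -1 -1 -4 → max -1
Least of these is -1.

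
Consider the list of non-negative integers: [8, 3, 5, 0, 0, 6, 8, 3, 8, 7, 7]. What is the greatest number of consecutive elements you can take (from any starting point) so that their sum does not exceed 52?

10

→ 8: sum 8, len 1
→ 3: sum 11, len 2
→ 5: sum 16, len 3
→ 0: sum 16, len 4
→ 0: sum 16, len 5
→ 6: sum 22, len 6
→ 8: sum 30, len 7
→ 3: sum 33, len 8
→ 8: sum 41, len 9
→ 7: sum 48, len 10
→ 7 (dropped 8): sum 47, len 10
Longest length seen: 10.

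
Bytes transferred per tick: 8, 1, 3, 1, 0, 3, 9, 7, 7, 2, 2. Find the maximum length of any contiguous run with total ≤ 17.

Extend to the right; shrink from the left whenever the sum exceeds 17:
→ 8: sum 8, len 1
→ 1: sum 9, len 2
→ 3: sum 12, len 3
→ 1: sum 13, len 4
→ 0: sum 13, len 5
→ 3: sum 16, len 6
→ 9 (dropped 8): sum 17, len 6
→ 7 (dropped 1, 3, 1, 0, 3): sum 16, len 2
→ 7 (dropped 9): sum 14, len 2
→ 2: sum 16, len 3
→ 2 (dropped 7): sum 11, len 3
Longest length seen: 6.

6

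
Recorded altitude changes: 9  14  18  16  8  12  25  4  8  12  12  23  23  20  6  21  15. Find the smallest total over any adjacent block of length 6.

69

Window sums for each of the 12 positions:
[9, 14, 18, 16, 8, 12] → sum 77
[14, 18, 16, 8, 12, 25] → sum 93
[18, 16, 8, 12, 25, 4] → sum 83
[16, 8, 12, 25, 4, 8] → sum 73
[8, 12, 25, 4, 8, 12] → sum 69
[12, 25, 4, 8, 12, 12] → sum 73
[25, 4, 8, 12, 12, 23] → sum 84
[4, 8, 12, 12, 23, 23] → sum 82
[8, 12, 12, 23, 23, 20] → sum 98
[12, 12, 23, 23, 20, 6] → sum 96
[12, 23, 23, 20, 6, 21] → sum 105
[23, 23, 20, 6, 21, 15] → sum 108
Smallest of these is 69.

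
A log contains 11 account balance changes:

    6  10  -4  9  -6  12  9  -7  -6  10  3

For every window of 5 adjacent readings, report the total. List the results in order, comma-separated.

(6, 10, -4, 9, -6) → sum 15
(10, -4, 9, -6, 12) → sum 21
(-4, 9, -6, 12, 9) → sum 20
(9, -6, 12, 9, -7) → sum 17
(-6, 12, 9, -7, -6) → sum 2
(12, 9, -7, -6, 10) → sum 18
(9, -7, -6, 10, 3) → sum 9

15, 21, 20, 17, 2, 18, 9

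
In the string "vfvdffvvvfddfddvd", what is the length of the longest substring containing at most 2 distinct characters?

6

add v: window [v] (1 distinct), len 1
add f: window [v, f] (2 distinct), len 2
add v: window [v, f, v] (2 distinct), len 3
add d: window [v, d] (2 distinct), len 2
add f: window [d, f] (2 distinct), len 2
add f: window [d, f, f] (2 distinct), len 3
add v: window [f, f, v] (2 distinct), len 3
add v: window [f, f, v, v] (2 distinct), len 4
add v: window [f, f, v, v, v] (2 distinct), len 5
add f: window [f, f, v, v, v, f] (2 distinct), len 6
add d: window [f, d] (2 distinct), len 2
add d: window [f, d, d] (2 distinct), len 3
add f: window [f, d, d, f] (2 distinct), len 4
add d: window [f, d, d, f, d] (2 distinct), len 5
add d: window [f, d, d, f, d, d] (2 distinct), len 6
add v: window [d, d, v] (2 distinct), len 3
add d: window [d, d, v, d] (2 distinct), len 4
Longest length with ≤2 distinct: 6.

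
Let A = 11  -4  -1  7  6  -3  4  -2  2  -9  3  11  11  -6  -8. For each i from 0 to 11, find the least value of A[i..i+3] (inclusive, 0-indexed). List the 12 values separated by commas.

-4, -4, -3, -3, -3, -3, -9, -9, -9, -9, -6, -8

Sliding a size-4 window across the 15 values:
11 -4 -1 7 → min -4
-4 -1 7 6 → min -4
-1 7 6 -3 → min -3
7 6 -3 4 → min -3
6 -3 4 -2 → min -3
-3 4 -2 2 → min -3
4 -2 2 -9 → min -9
-2 2 -9 3 → min -9
2 -9 3 11 → min -9
-9 3 11 11 → min -9
3 11 11 -6 → min -6
11 11 -6 -8 → min -8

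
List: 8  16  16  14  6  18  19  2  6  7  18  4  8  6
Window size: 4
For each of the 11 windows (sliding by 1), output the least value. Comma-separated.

Sliding a size-4 window across the 14 values:
[8, 16, 16, 14] → min 8
[16, 16, 14, 6] → min 6
[16, 14, 6, 18] → min 6
[14, 6, 18, 19] → min 6
[6, 18, 19, 2] → min 2
[18, 19, 2, 6] → min 2
[19, 2, 6, 7] → min 2
[2, 6, 7, 18] → min 2
[6, 7, 18, 4] → min 4
[7, 18, 4, 8] → min 4
[18, 4, 8, 6] → min 4

8, 6, 6, 6, 2, 2, 2, 2, 4, 4, 4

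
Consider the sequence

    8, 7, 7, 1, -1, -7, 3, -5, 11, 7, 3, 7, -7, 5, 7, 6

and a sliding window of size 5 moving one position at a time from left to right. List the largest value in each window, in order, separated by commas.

8, 7, 7, 3, 11, 11, 11, 11, 11, 7, 7, 7

[8, 7, 7, 1, -1] → max 8
[7, 7, 1, -1, -7] → max 7
[7, 1, -1, -7, 3] → max 7
[1, -1, -7, 3, -5] → max 3
[-1, -7, 3, -5, 11] → max 11
[-7, 3, -5, 11, 7] → max 11
[3, -5, 11, 7, 3] → max 11
[-5, 11, 7, 3, 7] → max 11
[11, 7, 3, 7, -7] → max 11
[7, 3, 7, -7, 5] → max 7
[3, 7, -7, 5, 7] → max 7
[7, -7, 5, 7, 6] → max 7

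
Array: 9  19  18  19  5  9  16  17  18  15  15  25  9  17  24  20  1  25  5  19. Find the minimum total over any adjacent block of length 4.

47

Each size-4 window and its sum:
[9, 19, 18, 19] → sum 65
[19, 18, 19, 5] → sum 61
[18, 19, 5, 9] → sum 51
[19, 5, 9, 16] → sum 49
[5, 9, 16, 17] → sum 47
[9, 16, 17, 18] → sum 60
[16, 17, 18, 15] → sum 66
[17, 18, 15, 15] → sum 65
[18, 15, 15, 25] → sum 73
[15, 15, 25, 9] → sum 64
[15, 25, 9, 17] → sum 66
[25, 9, 17, 24] → sum 75
[9, 17, 24, 20] → sum 70
[17, 24, 20, 1] → sum 62
[24, 20, 1, 25] → sum 70
[20, 1, 25, 5] → sum 51
[1, 25, 5, 19] → sum 50
Minimum of these is 47.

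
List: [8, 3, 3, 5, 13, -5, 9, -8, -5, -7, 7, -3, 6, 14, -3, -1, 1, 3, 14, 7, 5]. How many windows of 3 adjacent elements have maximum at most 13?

(8, 3, 3) → max 8  ≤ 13 ✓
(3, 3, 5) → max 5  ≤ 13 ✓
(3, 5, 13) → max 13  ≤ 13 ✓
(5, 13, -5) → max 13  ≤ 13 ✓
(13, -5, 9) → max 13  ≤ 13 ✓
(-5, 9, -8) → max 9  ≤ 13 ✓
(9, -8, -5) → max 9  ≤ 13 ✓
(-8, -5, -7) → max -5  ≤ 13 ✓
(-5, -7, 7) → max 7  ≤ 13 ✓
(-7, 7, -3) → max 7  ≤ 13 ✓
(7, -3, 6) → max 7  ≤ 13 ✓
(-3, 6, 14) → max 14
(6, 14, -3) → max 14
(14, -3, -1) → max 14
(-3, -1, 1) → max 1  ≤ 13 ✓
(-1, 1, 3) → max 3  ≤ 13 ✓
(1, 3, 14) → max 14
(3, 14, 7) → max 14
(14, 7, 5) → max 14
13 windows satisfy the condition.

13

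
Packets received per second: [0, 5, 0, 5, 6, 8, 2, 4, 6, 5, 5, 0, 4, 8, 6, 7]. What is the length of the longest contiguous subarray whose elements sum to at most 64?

15

Extend to the right; shrink from the left whenever the sum exceeds 64:
[0] sum 0 len 1
[0, 5] sum 5 len 2
[0, 5, 0] sum 5 len 3
[0, 5, 0, 5] sum 10 len 4
[0, 5, 0, 5, 6] sum 16 len 5
[0, 5, 0, 5, 6, 8] sum 24 len 6
[0, 5, 0, 5, 6, 8, 2] sum 26 len 7
[0, 5, 0, 5, 6, 8, 2, 4] sum 30 len 8
[0, 5, 0, 5, 6, 8, 2, 4, 6] sum 36 len 9
[0, 5, 0, 5, 6, 8, 2, 4, 6, 5] sum 41 len 10
[0, 5, 0, 5, 6, 8, 2, 4, 6, 5, 5] sum 46 len 11
[0, 5, 0, 5, 6, 8, 2, 4, 6, 5, 5, 0] sum 46 len 12
[0, 5, 0, 5, 6, 8, 2, 4, 6, 5, 5, 0, 4] sum 50 len 13
[0, 5, 0, 5, 6, 8, 2, 4, 6, 5, 5, 0, 4, 8] sum 58 len 14
[0, 5, 0, 5, 6, 8, 2, 4, 6, 5, 5, 0, 4, 8, 6] sum 64 len 15
[6, 8, 2, 4, 6, 5, 5, 0, 4, 8, 6, 7] sum 61 len 12
Longest length seen: 15.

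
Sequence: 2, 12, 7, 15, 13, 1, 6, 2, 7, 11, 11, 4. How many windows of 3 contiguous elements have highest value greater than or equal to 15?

3

[2, 12, 7] → max 12
[12, 7, 15] → max 15  ≥ 15 ✓
[7, 15, 13] → max 15  ≥ 15 ✓
[15, 13, 1] → max 15  ≥ 15 ✓
[13, 1, 6] → max 13
[1, 6, 2] → max 6
[6, 2, 7] → max 7
[2, 7, 11] → max 11
[7, 11, 11] → max 11
[11, 11, 4] → max 11
3 windows satisfy the condition.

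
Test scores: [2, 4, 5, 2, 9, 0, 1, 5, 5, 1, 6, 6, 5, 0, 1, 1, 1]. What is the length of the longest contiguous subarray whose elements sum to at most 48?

Extend to the right; shrink from the left whenever the sum exceeds 48:
add 2: [2] sum 2, len 1
add 4: [2, 4] sum 6, len 2
add 5: [2, 4, 5] sum 11, len 3
add 2: [2, 4, 5, 2] sum 13, len 4
add 9: [2, 4, 5, 2, 9] sum 22, len 5
add 0: [2, 4, 5, 2, 9, 0] sum 22, len 6
add 1: [2, 4, 5, 2, 9, 0, 1] sum 23, len 7
add 5: [2, 4, 5, 2, 9, 0, 1, 5] sum 28, len 8
add 5: [2, 4, 5, 2, 9, 0, 1, 5, 5] sum 33, len 9
add 1: [2, 4, 5, 2, 9, 0, 1, 5, 5, 1] sum 34, len 10
add 6: [2, 4, 5, 2, 9, 0, 1, 5, 5, 1, 6] sum 40, len 11
add 6: [2, 4, 5, 2, 9, 0, 1, 5, 5, 1, 6, 6] sum 46, len 12
add 5: [5, 2, 9, 0, 1, 5, 5, 1, 6, 6, 5] sum 45, len 11
add 0: [5, 2, 9, 0, 1, 5, 5, 1, 6, 6, 5, 0] sum 45, len 12
add 1: [5, 2, 9, 0, 1, 5, 5, 1, 6, 6, 5, 0, 1] sum 46, len 13
add 1: [5, 2, 9, 0, 1, 5, 5, 1, 6, 6, 5, 0, 1, 1] sum 47, len 14
add 1: [5, 2, 9, 0, 1, 5, 5, 1, 6, 6, 5, 0, 1, 1, 1] sum 48, len 15
Longest length seen: 15.

15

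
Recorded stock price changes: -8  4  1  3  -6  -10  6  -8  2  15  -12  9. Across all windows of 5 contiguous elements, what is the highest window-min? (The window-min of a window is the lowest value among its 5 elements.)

Window mins for each of the 8 positions:
(-8, 4, 1, 3, -6) → min -8
(4, 1, 3, -6, -10) → min -10
(1, 3, -6, -10, 6) → min -10
(3, -6, -10, 6, -8) → min -10
(-6, -10, 6, -8, 2) → min -10
(-10, 6, -8, 2, 15) → min -10
(6, -8, 2, 15, -12) → min -12
(-8, 2, 15, -12, 9) → min -12
Highest of these is -8.

-8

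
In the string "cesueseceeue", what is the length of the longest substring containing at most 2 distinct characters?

[c] 1 distinct, len 1
[c, e] 2 distinct, len 2
[e, s] 2 distinct, len 2
[s, u] 2 distinct, len 2
[u, e] 2 distinct, len 2
[e, s] 2 distinct, len 2
[e, s, e] 2 distinct, len 3
[e, c] 2 distinct, len 2
[e, c, e] 2 distinct, len 3
[e, c, e, e] 2 distinct, len 4
[e, e, u] 2 distinct, len 3
[e, e, u, e] 2 distinct, len 4
Longest length with ≤2 distinct: 4.

4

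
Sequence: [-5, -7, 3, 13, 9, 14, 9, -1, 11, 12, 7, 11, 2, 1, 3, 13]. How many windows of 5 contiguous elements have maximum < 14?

7

-5 -7 3 13 9 → max 13  < 14 ✓
-7 3 13 9 14 → max 14
3 13 9 14 9 → max 14
13 9 14 9 -1 → max 14
9 14 9 -1 11 → max 14
14 9 -1 11 12 → max 14
9 -1 11 12 7 → max 12  < 14 ✓
-1 11 12 7 11 → max 12  < 14 ✓
11 12 7 11 2 → max 12  < 14 ✓
12 7 11 2 1 → max 12  < 14 ✓
7 11 2 1 3 → max 11  < 14 ✓
11 2 1 3 13 → max 13  < 14 ✓
7 windows satisfy the condition.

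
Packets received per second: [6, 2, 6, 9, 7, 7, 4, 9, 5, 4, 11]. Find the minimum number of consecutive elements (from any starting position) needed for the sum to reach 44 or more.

add 6: running sum 6 < 44
add 2: running sum 8 < 44
add 6: running sum 14 < 44
add 9: running sum 23 < 44
add 7: running sum 30 < 44
add 7: running sum 37 < 44
add 4: running sum 41 < 44
add 9: shortest ending here [2, 6, 9, 7, 7, 4, 9] sum 44, len 7
add 5: shortest ending here [6, 9, 7, 7, 4, 9, 5] sum 47, len 7
add 4: shortest ending here [9, 7, 7, 4, 9, 5, 4] sum 45, len 7
add 11: shortest ending here [7, 7, 4, 9, 5, 4, 11] sum 47, len 7
Shortest qualifying length: 7.

7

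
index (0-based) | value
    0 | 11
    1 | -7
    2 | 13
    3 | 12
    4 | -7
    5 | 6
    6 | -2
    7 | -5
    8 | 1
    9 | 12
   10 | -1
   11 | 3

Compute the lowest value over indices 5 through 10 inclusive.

Elements at indices 5..10: 6, -2, -5, 1, 12, -1
min(6, -2, -5, 1, 12, -1) = -5

-5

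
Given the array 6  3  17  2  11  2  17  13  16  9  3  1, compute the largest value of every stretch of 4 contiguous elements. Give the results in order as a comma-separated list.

(6, 3, 17, 2) → max 17
(3, 17, 2, 11) → max 17
(17, 2, 11, 2) → max 17
(2, 11, 2, 17) → max 17
(11, 2, 17, 13) → max 17
(2, 17, 13, 16) → max 17
(17, 13, 16, 9) → max 17
(13, 16, 9, 3) → max 16
(16, 9, 3, 1) → max 16

17, 17, 17, 17, 17, 17, 17, 16, 16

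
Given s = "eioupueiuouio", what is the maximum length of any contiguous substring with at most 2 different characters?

3

[e] 1 distinct, len 1
[e, i] 2 distinct, len 2
[i, o] 2 distinct, len 2
[o, u] 2 distinct, len 2
[u, p] 2 distinct, len 2
[u, p, u] 2 distinct, len 3
[u, e] 2 distinct, len 2
[e, i] 2 distinct, len 2
[i, u] 2 distinct, len 2
[u, o] 2 distinct, len 2
[u, o, u] 2 distinct, len 3
[u, i] 2 distinct, len 2
[i, o] 2 distinct, len 2
Longest length with ≤2 distinct: 3.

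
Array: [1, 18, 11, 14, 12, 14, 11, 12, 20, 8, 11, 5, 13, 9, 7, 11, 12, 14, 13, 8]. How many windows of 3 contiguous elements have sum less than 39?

1 18 11 → sum 30  < 39 ✓
18 11 14 → sum 43
11 14 12 → sum 37  < 39 ✓
14 12 14 → sum 40
12 14 11 → sum 37  < 39 ✓
14 11 12 → sum 37  < 39 ✓
11 12 20 → sum 43
12 20 8 → sum 40
20 8 11 → sum 39
8 11 5 → sum 24  < 39 ✓
11 5 13 → sum 29  < 39 ✓
5 13 9 → sum 27  < 39 ✓
13 9 7 → sum 29  < 39 ✓
9 7 11 → sum 27  < 39 ✓
7 11 12 → sum 30  < 39 ✓
11 12 14 → sum 37  < 39 ✓
12 14 13 → sum 39
14 13 8 → sum 35  < 39 ✓
12 windows satisfy the condition.

12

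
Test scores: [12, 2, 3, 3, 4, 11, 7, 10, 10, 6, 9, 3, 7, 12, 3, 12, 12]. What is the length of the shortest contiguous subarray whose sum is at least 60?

add 12: running sum 12 < 60
add 2: running sum 14 < 60
add 3: running sum 17 < 60
add 3: running sum 20 < 60
add 4: running sum 24 < 60
add 11: running sum 35 < 60
add 7: running sum 42 < 60
add 10: running sum 52 < 60
add 10: shortest ending here [12, 2, 3, 3, 4, 11, 7, 10, 10] sum 62, len 9
add 6: shortest ending here [12, 2, 3, 3, 4, 11, 7, 10, 10, 6] sum 68, len 10
add 9: shortest ending here [3, 4, 11, 7, 10, 10, 6, 9] sum 60, len 8
add 3: shortest ending here [4, 11, 7, 10, 10, 6, 9, 3] sum 60, len 8
add 7: shortest ending here [11, 7, 10, 10, 6, 9, 3, 7] sum 63, len 8
add 12: shortest ending here [7, 10, 10, 6, 9, 3, 7, 12] sum 64, len 8
add 3: shortest ending here [10, 10, 6, 9, 3, 7, 12, 3] sum 60, len 8
add 12: shortest ending here [10, 6, 9, 3, 7, 12, 3, 12] sum 62, len 8
add 12: shortest ending here [6, 9, 3, 7, 12, 3, 12, 12] sum 64, len 8
Shortest qualifying length: 8.

8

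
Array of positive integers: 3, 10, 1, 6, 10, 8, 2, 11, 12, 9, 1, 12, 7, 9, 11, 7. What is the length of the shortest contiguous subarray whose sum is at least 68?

8

add 3: running sum 3 < 68
add 10: running sum 13 < 68
add 1: running sum 14 < 68
add 6: running sum 20 < 68
add 10: running sum 30 < 68
add 8: running sum 38 < 68
add 2: running sum 40 < 68
add 11: running sum 51 < 68
add 12: running sum 63 < 68
add 9: shortest ending here [10, 1, 6, 10, 8, 2, 11, 12, 9] sum 69, len 9
add 1: shortest ending here [10, 1, 6, 10, 8, 2, 11, 12, 9, 1] sum 70, len 10
add 12: shortest ending here [6, 10, 8, 2, 11, 12, 9, 1, 12] sum 71, len 9
add 7: shortest ending here [10, 8, 2, 11, 12, 9, 1, 12, 7] sum 72, len 9
add 9: shortest ending here [8, 2, 11, 12, 9, 1, 12, 7, 9] sum 71, len 9
add 11: shortest ending here [11, 12, 9, 1, 12, 7, 9, 11] sum 72, len 8
add 7: shortest ending here [12, 9, 1, 12, 7, 9, 11, 7] sum 68, len 8
Shortest qualifying length: 8.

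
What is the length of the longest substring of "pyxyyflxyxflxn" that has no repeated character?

4

[p] len 1
[p, y] len 2
[p, y, x] len 3
[x, y] len 2
[y] len 1
[y, f] len 2
[y, f, l] len 3
[y, f, l, x] len 4
[f, l, x, y] len 4
[y, x] len 2
[y, x, f] len 3
[y, x, f, l] len 4
[f, l, x] len 3
[f, l, x, n] len 4
Longest all-distinct length: 4.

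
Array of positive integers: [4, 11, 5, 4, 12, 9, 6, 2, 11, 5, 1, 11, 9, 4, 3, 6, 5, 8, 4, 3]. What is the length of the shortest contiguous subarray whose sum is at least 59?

add 4: running sum 4 < 59
add 11: running sum 15 < 59
add 5: running sum 20 < 59
add 4: running sum 24 < 59
add 12: running sum 36 < 59
add 9: running sum 45 < 59
add 6: running sum 51 < 59
add 2: running sum 53 < 59
end 8: [11, 5, 4, 12, 9, 6, 2, 11] sum 60, len 8
end 9: [11, 5, 4, 12, 9, 6, 2, 11, 5] sum 65, len 9
end 10: [11, 5, 4, 12, 9, 6, 2, 11, 5, 1] sum 66, len 10
end 11: [4, 12, 9, 6, 2, 11, 5, 1, 11] sum 61, len 9
end 12: [12, 9, 6, 2, 11, 5, 1, 11, 9] sum 66, len 9
end 13: [12, 9, 6, 2, 11, 5, 1, 11, 9, 4] sum 70, len 10
end 14: [9, 6, 2, 11, 5, 1, 11, 9, 4, 3] sum 61, len 10
end 15: [9, 6, 2, 11, 5, 1, 11, 9, 4, 3, 6] sum 67, len 11
end 16: [6, 2, 11, 5, 1, 11, 9, 4, 3, 6, 5] sum 63, len 11
end 17: [11, 5, 1, 11, 9, 4, 3, 6, 5, 8] sum 63, len 10
end 18: [11, 5, 1, 11, 9, 4, 3, 6, 5, 8, 4] sum 67, len 11
end 19: [5, 1, 11, 9, 4, 3, 6, 5, 8, 4, 3] sum 59, len 11
Shortest qualifying length: 8.

8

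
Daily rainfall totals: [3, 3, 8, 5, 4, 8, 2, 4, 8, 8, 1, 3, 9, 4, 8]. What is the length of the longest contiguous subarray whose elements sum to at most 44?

9

→ 3: sum 3, len 1
→ 3: sum 6, len 2
→ 8: sum 14, len 3
→ 5: sum 19, len 4
→ 4: sum 23, len 5
→ 8: sum 31, len 6
→ 2: sum 33, len 7
→ 4: sum 37, len 8
→ 8 (dropped 3): sum 42, len 8
→ 8 (dropped 3, 8): sum 39, len 7
→ 1: sum 40, len 8
→ 3: sum 43, len 9
→ 9 (dropped 5, 4): sum 43, len 8
→ 4 (dropped 8): sum 39, len 8
→ 8 (dropped 2, 4): sum 41, len 7
Longest length seen: 9.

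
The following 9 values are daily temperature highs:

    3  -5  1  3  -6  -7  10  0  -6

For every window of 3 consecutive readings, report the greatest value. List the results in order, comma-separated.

(3, -5, 1) → max 3
(-5, 1, 3) → max 3
(1, 3, -6) → max 3
(3, -6, -7) → max 3
(-6, -7, 10) → max 10
(-7, 10, 0) → max 10
(10, 0, -6) → max 10

3, 3, 3, 3, 10, 10, 10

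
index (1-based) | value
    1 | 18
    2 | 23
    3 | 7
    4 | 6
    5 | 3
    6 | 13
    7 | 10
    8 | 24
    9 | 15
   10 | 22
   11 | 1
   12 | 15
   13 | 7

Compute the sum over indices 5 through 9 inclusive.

65

Elements at indices 5..9: 3, 13, 10, 24, 15
sum(3, 13, 10, 24, 15) = 65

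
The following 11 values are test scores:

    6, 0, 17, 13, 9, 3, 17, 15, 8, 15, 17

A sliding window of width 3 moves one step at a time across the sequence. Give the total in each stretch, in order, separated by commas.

(6, 0, 17) → sum 23
(0, 17, 13) → sum 30
(17, 13, 9) → sum 39
(13, 9, 3) → sum 25
(9, 3, 17) → sum 29
(3, 17, 15) → sum 35
(17, 15, 8) → sum 40
(15, 8, 15) → sum 38
(8, 15, 17) → sum 40

23, 30, 39, 25, 29, 35, 40, 38, 40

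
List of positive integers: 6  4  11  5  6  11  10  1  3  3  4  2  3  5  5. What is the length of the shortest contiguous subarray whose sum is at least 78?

15

add 6: running sum 6 < 78
add 4: running sum 10 < 78
add 11: running sum 21 < 78
add 5: running sum 26 < 78
add 6: running sum 32 < 78
add 11: running sum 43 < 78
add 10: running sum 53 < 78
add 1: running sum 54 < 78
add 3: running sum 57 < 78
add 3: running sum 60 < 78
add 4: running sum 64 < 78
add 2: running sum 66 < 78
add 3: running sum 69 < 78
add 5: running sum 74 < 78
add 5: shortest ending here [6, 4, 11, 5, 6, 11, 10, 1, 3, 3, 4, 2, 3, 5, 5] sum 79, len 15
Shortest qualifying length: 15.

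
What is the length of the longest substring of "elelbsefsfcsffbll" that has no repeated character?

add e: [e] len 1
add l: [e, l] len 2
add e (repeat e, move left end past it): [l, e] len 2
add l (repeat l, move left end past it): [e, l] len 2
add b: [e, l, b] len 3
add s: [e, l, b, s] len 4
add e (repeat e, move left end past it): [l, b, s, e] len 4
add f: [l, b, s, e, f] len 5
add s (repeat s, move left end past it): [e, f, s] len 3
add f (repeat f, move left end past it): [s, f] len 2
add c: [s, f, c] len 3
add s (repeat s, move left end past it): [f, c, s] len 3
add f (repeat f, move left end past it): [c, s, f] len 3
add f (repeat f, move left end past it): [f] len 1
add b: [f, b] len 2
add l: [f, b, l] len 3
add l (repeat l, move left end past it): [l] len 1
Longest all-distinct length: 5.

5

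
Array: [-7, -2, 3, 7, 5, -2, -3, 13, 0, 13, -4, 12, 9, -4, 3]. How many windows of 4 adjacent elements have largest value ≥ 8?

(-7, -2, 3, 7) → max 7
(-2, 3, 7, 5) → max 7
(3, 7, 5, -2) → max 7
(7, 5, -2, -3) → max 7
(5, -2, -3, 13) → max 13  ≥ 8 ✓
(-2, -3, 13, 0) → max 13  ≥ 8 ✓
(-3, 13, 0, 13) → max 13  ≥ 8 ✓
(13, 0, 13, -4) → max 13  ≥ 8 ✓
(0, 13, -4, 12) → max 13  ≥ 8 ✓
(13, -4, 12, 9) → max 13  ≥ 8 ✓
(-4, 12, 9, -4) → max 12  ≥ 8 ✓
(12, 9, -4, 3) → max 12  ≥ 8 ✓
8 windows satisfy the condition.

8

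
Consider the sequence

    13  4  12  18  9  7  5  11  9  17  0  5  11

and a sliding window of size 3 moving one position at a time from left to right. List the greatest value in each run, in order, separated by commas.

Sliding a size-3 window across the 13 values:
(13, 4, 12) → max 13
(4, 12, 18) → max 18
(12, 18, 9) → max 18
(18, 9, 7) → max 18
(9, 7, 5) → max 9
(7, 5, 11) → max 11
(5, 11, 9) → max 11
(11, 9, 17) → max 17
(9, 17, 0) → max 17
(17, 0, 5) → max 17
(0, 5, 11) → max 11

13, 18, 18, 18, 9, 11, 11, 17, 17, 17, 11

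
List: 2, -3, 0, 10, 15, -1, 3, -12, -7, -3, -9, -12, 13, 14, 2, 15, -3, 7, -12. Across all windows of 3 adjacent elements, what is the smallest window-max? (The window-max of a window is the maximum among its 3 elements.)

2 -3 0 → max 2
-3 0 10 → max 10
0 10 15 → max 15
10 15 -1 → max 15
15 -1 3 → max 15
-1 3 -12 → max 3
3 -12 -7 → max 3
-12 -7 -3 → max -3
-7 -3 -9 → max -3
-3 -9 -12 → max -3
-9 -12 13 → max 13
-12 13 14 → max 14
13 14 2 → max 14
14 2 15 → max 15
2 15 -3 → max 15
15 -3 7 → max 15
-3 7 -12 → max 7
Smallest of these is -3.

-3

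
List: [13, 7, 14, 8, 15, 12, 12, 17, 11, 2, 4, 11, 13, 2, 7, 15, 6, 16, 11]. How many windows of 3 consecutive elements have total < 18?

(13, 7, 14) → sum 34
(7, 14, 8) → sum 29
(14, 8, 15) → sum 37
(8, 15, 12) → sum 35
(15, 12, 12) → sum 39
(12, 12, 17) → sum 41
(12, 17, 11) → sum 40
(17, 11, 2) → sum 30
(11, 2, 4) → sum 17  < 18 ✓
(2, 4, 11) → sum 17  < 18 ✓
(4, 11, 13) → sum 28
(11, 13, 2) → sum 26
(13, 2, 7) → sum 22
(2, 7, 15) → sum 24
(7, 15, 6) → sum 28
(15, 6, 16) → sum 37
(6, 16, 11) → sum 33
2 windows satisfy the condition.

2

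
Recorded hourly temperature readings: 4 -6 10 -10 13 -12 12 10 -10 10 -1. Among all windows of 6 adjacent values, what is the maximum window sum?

4 -6 10 -10 13 -12 → sum -1
-6 10 -10 13 -12 12 → sum 7
10 -10 13 -12 12 10 → sum 23
-10 13 -12 12 10 -10 → sum 3
13 -12 12 10 -10 10 → sum 23
-12 12 10 -10 10 -1 → sum 9
Maximum of these is 23.

23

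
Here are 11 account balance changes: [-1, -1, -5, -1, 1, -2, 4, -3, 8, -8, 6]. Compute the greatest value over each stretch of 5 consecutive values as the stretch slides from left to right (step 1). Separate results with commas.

1, 1, 4, 4, 8, 8, 8

Sliding a size-5 window across the 11 values:
[-1, -1, -5, -1, 1] → max 1
[-1, -5, -1, 1, -2] → max 1
[-5, -1, 1, -2, 4] → max 4
[-1, 1, -2, 4, -3] → max 4
[1, -2, 4, -3, 8] → max 8
[-2, 4, -3, 8, -8] → max 8
[4, -3, 8, -8, 6] → max 8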